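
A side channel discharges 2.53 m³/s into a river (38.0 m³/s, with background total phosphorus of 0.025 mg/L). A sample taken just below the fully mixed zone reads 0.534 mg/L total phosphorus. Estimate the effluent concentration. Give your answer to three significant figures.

8.18 mg/L

Mass balance: 38.00·0.02500 + 2.530·Cₑ = 40.53·0.5340
→ Cₑ = (40.53·0.5340 − 38.00·0.02500) / 2.530 = 8.179 mg/L.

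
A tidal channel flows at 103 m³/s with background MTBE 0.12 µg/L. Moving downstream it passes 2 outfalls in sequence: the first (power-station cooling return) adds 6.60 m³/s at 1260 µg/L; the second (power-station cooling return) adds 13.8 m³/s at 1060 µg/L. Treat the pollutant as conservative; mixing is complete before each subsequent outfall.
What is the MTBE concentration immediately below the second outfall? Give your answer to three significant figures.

186 µg/L

After outfall 1: Q = 103.0 + 6.600 = 109.6 m³/s; C = (103.0·0.1200 + 6.600·1260)/109.6 = 75.99 µg/L.
After outfall 2: Q = 109.6 + 13.80 = 123.4 m³/s; C = (109.6·75.99 + 13.80·1060)/123.4 = 186.0 µg/L.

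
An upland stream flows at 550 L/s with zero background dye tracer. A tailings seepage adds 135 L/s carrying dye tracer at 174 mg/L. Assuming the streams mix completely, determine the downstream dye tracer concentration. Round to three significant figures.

Conservation of mass: C = (550.0·0 + 135.0·174.0) / 685.0 = 23490/685.0 = 34.29 mg/L.

34.3 mg/L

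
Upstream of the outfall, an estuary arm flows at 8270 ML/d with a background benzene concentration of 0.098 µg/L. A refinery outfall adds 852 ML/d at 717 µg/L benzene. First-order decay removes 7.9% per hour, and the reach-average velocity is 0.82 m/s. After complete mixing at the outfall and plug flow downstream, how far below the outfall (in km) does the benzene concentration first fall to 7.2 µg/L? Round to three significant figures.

Mass balance: C = (8270·0.09800 + 852.0·717.0) / 9122 = 611700/9122 = 67.06 µg/L.
7.9%/h lost → k = −ln(1 − 0.079) = 0.08230 h⁻¹.
Set 67.06·exp(−k·t) = 7.2 → t = ln(67.06/7.2)/k = 97620 s = 27.12 h.
Distance = v·t = 0.82·97620 = 80040 m = 80.04 km.

80.0 km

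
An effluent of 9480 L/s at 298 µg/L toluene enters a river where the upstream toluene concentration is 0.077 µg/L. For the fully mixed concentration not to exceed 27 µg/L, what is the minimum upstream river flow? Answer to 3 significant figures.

95400 L/s

Set C_mix = 27: (Q·0.07700 + 9480·298.0) / (Q + 9480) = 27
→ Q = 9480·(298.0 − 27)/(27 − 0.07700) = 95420 L/s.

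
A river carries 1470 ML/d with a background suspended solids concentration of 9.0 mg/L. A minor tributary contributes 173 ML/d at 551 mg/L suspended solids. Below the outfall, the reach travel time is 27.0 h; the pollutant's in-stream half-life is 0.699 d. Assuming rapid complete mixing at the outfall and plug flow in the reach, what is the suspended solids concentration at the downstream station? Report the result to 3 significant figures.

21.7 mg/L

Conservation of mass: C = (1470·9.000 + 173.0·551.0) / 1643 = 108600/1643 = 66.07 mg/L.
Half-life 0.699 d → k = ln 2 / 0.699 = 0.9916 d⁻¹.
Applying C = C₀e^(−kt): 66.07 × 0.3277 = 21.65 mg/L.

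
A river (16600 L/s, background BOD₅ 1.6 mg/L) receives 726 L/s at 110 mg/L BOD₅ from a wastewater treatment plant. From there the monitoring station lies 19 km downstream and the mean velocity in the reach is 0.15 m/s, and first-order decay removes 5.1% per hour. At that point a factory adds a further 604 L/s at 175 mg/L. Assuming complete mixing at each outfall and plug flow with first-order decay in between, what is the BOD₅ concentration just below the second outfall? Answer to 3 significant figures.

Mixed concentration C = ΣQC/ΣQ = (16600·1.600 + 726.0·110.0) / 17330 = 106400/17330 = 6.142 mg/L; combined flow 17330 L/s.
Travel time t = 19·1000 / 0.15 = 126700 s = 35.19 h.
5.1%/h lost → k = −ln(1 − 0.051) = 0.05235 h⁻¹.
First-order decay: C = 6.142·exp(−k·t) = 6.142·0.1585 = 0.9737 mg/L.
Second outfall: C = (17330·0.9737 + 604.0·175.0)/17930 = 6.836 mg/L.

6.84 mg/L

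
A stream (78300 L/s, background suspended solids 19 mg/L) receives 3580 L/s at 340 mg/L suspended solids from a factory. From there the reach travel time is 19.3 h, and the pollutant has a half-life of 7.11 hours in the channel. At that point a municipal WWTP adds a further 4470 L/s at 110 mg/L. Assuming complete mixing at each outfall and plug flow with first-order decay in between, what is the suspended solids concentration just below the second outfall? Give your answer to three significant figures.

10.5 mg/L

Mass balance: C = (78300·19.00 + 3580·340.0) / 81880 = 2705000/81880 = 33.03 mg/L; combined flow 81880 L/s.
Half-life 7.11 h → k = ln 2 / 7.11 = 0.09749 h⁻¹ = 2.340 d⁻¹.
Decay over the reach: 33.03·exp(−kt) = 33.03·0.1524 = 5.033 mg/L.
Second outfall: C = (81880·5.033 + 4470·110.0)/86350 = 10.47 mg/L.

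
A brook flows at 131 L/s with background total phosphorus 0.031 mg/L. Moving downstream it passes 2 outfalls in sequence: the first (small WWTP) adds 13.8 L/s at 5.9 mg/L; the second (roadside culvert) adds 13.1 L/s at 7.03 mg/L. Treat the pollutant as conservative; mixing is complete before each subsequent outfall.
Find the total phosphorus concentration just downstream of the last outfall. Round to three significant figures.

Outfall 1: combined Q = 144.8 L/s; C = (131.0·0.03100 + 13.80·5.900)/144.8 = 0.5903 mg/L.
Outfall 2: combined Q = 157.9 L/s; C = (144.8·0.5903 + 13.10·7.030)/157.9 = 1.125 mg/L.

1.12 mg/L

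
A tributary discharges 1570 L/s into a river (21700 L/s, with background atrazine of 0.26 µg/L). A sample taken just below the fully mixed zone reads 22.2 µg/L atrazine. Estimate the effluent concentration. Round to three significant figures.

Mass balance: 21700·0.2600 + 1570·Cₑ = 23270·22.20
→ Cₑ = (23270·22.20 − 21700·0.2600) / 1570 = 325.4 µg/L.

325 µg/L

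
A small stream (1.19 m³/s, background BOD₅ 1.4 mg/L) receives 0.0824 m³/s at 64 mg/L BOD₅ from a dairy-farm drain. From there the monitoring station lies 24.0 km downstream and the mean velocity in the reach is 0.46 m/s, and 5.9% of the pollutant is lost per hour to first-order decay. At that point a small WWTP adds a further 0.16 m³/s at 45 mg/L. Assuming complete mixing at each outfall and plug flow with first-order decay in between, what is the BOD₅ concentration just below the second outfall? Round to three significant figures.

Mixed concentration C = ΣQC/ΣQ = (1.190·1.400 + 0.08240·64.00) / 1.272 = 6.940/1.272 = 5.454 mg/L; combined flow 1.272 m³/s.
Travel time t = 24.0·1000 / 0.46 = 52170 s = 14.49 h.
5.9%/h lost → k = −ln(1 − 0.059) = 0.06081 h⁻¹.
First-order decay: C = 5.454·exp(−k·t) = 5.454·0.4142 = 2.259 mg/L.
Second outfall: C = (1.272·2.259 + 0.1600·45.00)/1.432 = 7.033 mg/L.

7.03 mg/L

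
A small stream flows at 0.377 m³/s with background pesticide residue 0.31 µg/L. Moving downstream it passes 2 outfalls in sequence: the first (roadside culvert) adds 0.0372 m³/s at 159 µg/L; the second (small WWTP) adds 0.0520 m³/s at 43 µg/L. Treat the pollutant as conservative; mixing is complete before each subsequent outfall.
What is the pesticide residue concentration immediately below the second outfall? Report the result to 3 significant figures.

Below outfall 1: Q → 0.4142 m³/s, C = (0.3770·0.3100 + 0.03720·159.0)/0.4142 = 14.56 µg/L.
Below outfall 2: Q → 0.4662 m³/s, C = (0.4142·14.56 + 0.05200·43.00)/0.4662 = 17.73 µg/L.

17.7 µg/L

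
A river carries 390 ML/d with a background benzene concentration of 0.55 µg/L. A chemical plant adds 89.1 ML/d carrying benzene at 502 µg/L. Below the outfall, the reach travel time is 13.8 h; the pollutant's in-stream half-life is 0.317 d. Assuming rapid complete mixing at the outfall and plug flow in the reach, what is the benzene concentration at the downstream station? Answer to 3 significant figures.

Mass balance: C = (390.0·0.5500 + 89.10·502.0) / 479.1 = 44940/479.1 = 93.81 µg/L.
Half-life 0.317 d → k = ln 2 / 0.317 = 2.187 d⁻¹.
First-order decay: C = 93.81·exp(−k·t) = 93.81·0.2844 = 26.68 µg/L.

26.7 µg/L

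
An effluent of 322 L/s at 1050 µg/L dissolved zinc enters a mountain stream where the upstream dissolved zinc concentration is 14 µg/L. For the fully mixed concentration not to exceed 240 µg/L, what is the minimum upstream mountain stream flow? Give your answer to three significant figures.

Set C_mix = 240: (Q·14.00 + 322.0·1050) / (Q + 322.0) = 240
→ Q = 322.0·(1050 − 240)/(240 − 14.00) = 1154 L/s.

1150 L/s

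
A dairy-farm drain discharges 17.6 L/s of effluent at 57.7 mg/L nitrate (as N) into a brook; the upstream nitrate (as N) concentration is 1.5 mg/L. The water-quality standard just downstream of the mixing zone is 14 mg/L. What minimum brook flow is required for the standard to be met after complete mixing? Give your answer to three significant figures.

61.5 L/s

Set C_mix = 14: (Q·1.500 + 17.60·57.70) / (Q + 17.60) = 14
→ Q = 17.60·(57.70 − 14)/(14 − 1.500) = 61.53 L/s.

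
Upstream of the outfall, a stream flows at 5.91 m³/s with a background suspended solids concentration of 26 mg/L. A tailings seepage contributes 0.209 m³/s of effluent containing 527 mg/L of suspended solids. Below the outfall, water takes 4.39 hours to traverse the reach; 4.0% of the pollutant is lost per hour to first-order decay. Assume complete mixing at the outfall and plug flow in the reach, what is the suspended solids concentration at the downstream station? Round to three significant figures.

36.0 mg/L

Flow-weighted average: C = (5.910·26.00 + 0.2090·527.0) / 6.119 = 263.8/6.119 = 43.11 mg/L.
4.0%/h lost → k = −ln(1 − 0.04) = 0.04082 h⁻¹.
Applying C = C₀e^(−kt): 43.11 × 0.8359 = 36.04 mg/L.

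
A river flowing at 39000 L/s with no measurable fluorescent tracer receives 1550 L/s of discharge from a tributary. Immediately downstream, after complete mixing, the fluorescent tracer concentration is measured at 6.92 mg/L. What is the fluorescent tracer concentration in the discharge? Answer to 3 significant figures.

Mass balance: 39000·0 + 1550·Cₑ = 40550·6.920
→ Cₑ = (40550·6.920 − 39000·0) / 1550 = 181.0 mg/L.

181 mg/L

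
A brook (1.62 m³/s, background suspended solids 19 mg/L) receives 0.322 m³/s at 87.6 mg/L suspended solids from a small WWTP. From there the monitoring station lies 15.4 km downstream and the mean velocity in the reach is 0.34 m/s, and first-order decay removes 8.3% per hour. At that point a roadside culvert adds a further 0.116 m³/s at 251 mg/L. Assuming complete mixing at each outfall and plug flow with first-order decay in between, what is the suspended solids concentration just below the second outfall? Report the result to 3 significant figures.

Flow-weighted average: C = (1.620·19.00 + 0.3220·87.60) / 1.942 = 58.99/1.942 = 30.37 mg/L; combined flow 1.942 m³/s.
Travel time t = 15.4·1000 / 0.34 = 45290 s = 12.58 h.
8.3%/h lost → k = −ln(1 − 0.083) = 0.08665 h⁻¹.
First-order decay: C = 30.37·exp(−k·t) = 30.37·0.3362 = 10.21 mg/L.
Second outfall: C = (1.942·10.21 + 0.1160·251.0)/2.058 = 23.78 mg/L.

23.8 mg/L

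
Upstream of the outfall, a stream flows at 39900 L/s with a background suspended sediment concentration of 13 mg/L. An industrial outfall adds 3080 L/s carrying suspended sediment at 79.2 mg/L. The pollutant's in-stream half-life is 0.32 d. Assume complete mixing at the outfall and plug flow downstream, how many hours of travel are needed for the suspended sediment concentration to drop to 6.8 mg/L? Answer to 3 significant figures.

10.6 h

Mixed concentration C = ΣQC/ΣQ = (39900·13.00 + 3080·79.20) / 42980 = 762600/42980 = 17.74 mg/L.
Half-life 0.32 d → k = ln 2 / 0.32 = 2.166 d⁻¹.
17.74·exp(−k·t) = 6.8 → t = ln(17.74/6.8)/k = 38260 s = 10.63 h.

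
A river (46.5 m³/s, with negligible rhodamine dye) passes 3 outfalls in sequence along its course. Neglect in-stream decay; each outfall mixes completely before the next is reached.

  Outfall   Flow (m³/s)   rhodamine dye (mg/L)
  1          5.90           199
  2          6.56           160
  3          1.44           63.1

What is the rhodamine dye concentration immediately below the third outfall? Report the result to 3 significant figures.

Below outfall 1: Q → 52.40 m³/s, C = (46.50·0 + 5.900·199.0)/52.40 = 22.41 mg/L.
Below outfall 2: Q → 58.96 m³/s, C = (52.40·22.41 + 6.560·160.0)/58.96 = 37.72 mg/L.
Below outfall 3: Q → 60.40 m³/s, C = (58.96·37.72 + 1.440·63.10)/60.40 = 38.32 mg/L.

38.3 mg/L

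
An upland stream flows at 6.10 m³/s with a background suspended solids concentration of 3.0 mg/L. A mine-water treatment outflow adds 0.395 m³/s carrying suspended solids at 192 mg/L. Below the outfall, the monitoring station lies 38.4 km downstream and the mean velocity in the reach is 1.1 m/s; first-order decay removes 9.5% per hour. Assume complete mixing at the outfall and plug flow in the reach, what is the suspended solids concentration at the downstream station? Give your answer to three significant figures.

5.51 mg/L

Mixed concentration C = ΣQC/ΣQ = (6.100·3.000 + 0.3950·192.0) / 6.495 = 94.14/6.495 = 14.49 mg/L.
Travel time t = 38.4·1000 / 1.1 = 34910 s = 9.697 h.
9.5%/h lost → k = −ln(1 − 0.095) = 0.09982 h⁻¹.
First-order decay: C = 14.49·exp(−k·t) = 14.49·0.3799 = 5.506 mg/L.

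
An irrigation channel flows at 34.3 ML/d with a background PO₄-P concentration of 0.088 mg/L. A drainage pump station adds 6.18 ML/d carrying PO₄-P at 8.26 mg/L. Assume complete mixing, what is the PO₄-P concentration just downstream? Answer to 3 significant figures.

1.34 mg/L

After mixing, C = (34.30·0.08800 + 6.180·8.260) / 40.48 = 54.07/40.48 = 1.336 mg/L.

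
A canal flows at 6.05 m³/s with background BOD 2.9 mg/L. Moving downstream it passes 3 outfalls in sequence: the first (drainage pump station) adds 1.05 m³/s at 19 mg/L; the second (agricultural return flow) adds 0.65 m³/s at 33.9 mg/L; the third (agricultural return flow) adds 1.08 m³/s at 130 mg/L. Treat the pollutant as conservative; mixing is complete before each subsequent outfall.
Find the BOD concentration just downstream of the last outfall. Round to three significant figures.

22.6 mg/L

Outfall 1: combined Q = 7.100 m³/s; C = (6.050·2.900 + 1.050·19.00)/7.100 = 5.281 mg/L.
Outfall 2: combined Q = 7.750 m³/s; C = (7.100·5.281 + 0.6500·33.90)/7.750 = 7.681 mg/L.
Outfall 3: combined Q = 8.830 m³/s; C = (7.750·7.681 + 1.080·130.0)/8.830 = 22.64 mg/L.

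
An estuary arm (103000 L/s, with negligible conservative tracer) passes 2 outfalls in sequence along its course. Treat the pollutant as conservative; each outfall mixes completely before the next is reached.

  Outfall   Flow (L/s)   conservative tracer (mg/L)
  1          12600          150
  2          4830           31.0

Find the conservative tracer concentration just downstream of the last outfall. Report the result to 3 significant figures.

Below outfall 1: Q → 115600 L/s, C = (103000·0 + 12600·150.0)/115600 = 16.35 mg/L.
Below outfall 2: Q → 120400 L/s, C = (115600·16.35 + 4830·31.00)/120400 = 16.94 mg/L.

16.9 mg/L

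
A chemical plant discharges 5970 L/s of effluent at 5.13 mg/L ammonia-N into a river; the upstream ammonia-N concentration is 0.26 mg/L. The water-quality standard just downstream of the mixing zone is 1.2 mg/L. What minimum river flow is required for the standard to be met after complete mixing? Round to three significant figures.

25000 L/s

Set C_mix = 1.2: (Q·0.2600 + 5970·5.130) / (Q + 5970) = 1.2
→ Q = 5970·(5.130 − 1.2)/(1.2 − 0.2600) = 24960 L/s.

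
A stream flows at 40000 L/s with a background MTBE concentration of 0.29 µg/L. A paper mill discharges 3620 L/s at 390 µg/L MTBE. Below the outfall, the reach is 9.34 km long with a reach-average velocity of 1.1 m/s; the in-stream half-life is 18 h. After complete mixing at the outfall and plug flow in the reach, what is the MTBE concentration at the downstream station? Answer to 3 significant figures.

Conservation of mass: C = (40000·0.2900 + 3620·390.0) / 43620 = 1423000/43620 = 32.63 µg/L.
Travel time t = 9.34·1000 / 1.1 = 8491 s = 2.359 h.
Half-life 18 h → k = ln 2 / 18 = 0.03851 h⁻¹ = 0.9242 d⁻¹.
Applying C = C₀e^(−kt): 32.63 × 0.9132 = 29.80 µg/L.

29.8 µg/L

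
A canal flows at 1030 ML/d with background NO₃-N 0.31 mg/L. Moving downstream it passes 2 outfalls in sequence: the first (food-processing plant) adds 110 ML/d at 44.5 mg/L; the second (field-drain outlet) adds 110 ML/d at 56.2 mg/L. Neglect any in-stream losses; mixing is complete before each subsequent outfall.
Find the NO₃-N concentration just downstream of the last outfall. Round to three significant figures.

9.12 mg/L

After outfall 1: Q = 1030 + 110.0 = 1140 ML/d; C = (1030·0.3100 + 110.0·44.50)/1140 = 4.574 mg/L.
After outfall 2: Q = 1140 + 110.0 = 1250 ML/d; C = (1140·4.574 + 110.0·56.20)/1250 = 9.117 mg/L.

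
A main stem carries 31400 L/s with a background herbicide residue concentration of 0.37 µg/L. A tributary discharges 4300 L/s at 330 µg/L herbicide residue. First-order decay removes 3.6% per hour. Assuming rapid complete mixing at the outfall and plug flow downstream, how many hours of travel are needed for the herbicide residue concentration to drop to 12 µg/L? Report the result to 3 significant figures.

After mixing, C = (31400·0.3700 + 4300·330.0) / 35700 = 1431000/35700 = 40.07 µg/L.
3.6%/h lost → k = −ln(1 − 0.036) = 0.03666 h⁻¹.
40.07·exp(−k·t) = 12 → t = ln(40.07/12)/k = 118400 s = 32.89 h.

32.9 h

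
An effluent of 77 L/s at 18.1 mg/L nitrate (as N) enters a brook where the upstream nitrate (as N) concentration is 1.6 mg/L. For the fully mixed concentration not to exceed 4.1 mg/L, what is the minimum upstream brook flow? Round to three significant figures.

Set C_mix = 4.1: (Q·1.600 + 77.00·18.10) / (Q + 77.00) = 4.1
→ Q = 77.00·(18.10 − 4.1)/(4.1 − 1.600) = 431.2 L/s.

431 L/s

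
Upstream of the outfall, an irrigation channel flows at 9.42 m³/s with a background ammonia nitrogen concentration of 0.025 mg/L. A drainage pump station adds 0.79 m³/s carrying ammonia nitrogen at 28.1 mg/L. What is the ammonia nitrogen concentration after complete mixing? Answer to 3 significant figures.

Flow-weighted average: C = (9.420·0.02500 + 0.7900·28.10) / 10.21 = 22.43/10.21 = 2.197 mg/L.

2.20 mg/L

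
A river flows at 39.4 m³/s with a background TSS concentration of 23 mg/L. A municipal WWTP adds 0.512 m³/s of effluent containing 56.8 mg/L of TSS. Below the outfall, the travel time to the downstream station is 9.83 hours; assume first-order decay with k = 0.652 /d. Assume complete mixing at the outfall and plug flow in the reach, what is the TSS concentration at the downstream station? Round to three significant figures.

17.9 mg/L

After mixing, C = (39.40·23.00 + 0.5120·56.80) / 39.91 = 935.3/39.91 = 23.43 mg/L.
Decay over the reach: 23.43·exp(−kt) = 23.43·0.7656 = 17.94 mg/L.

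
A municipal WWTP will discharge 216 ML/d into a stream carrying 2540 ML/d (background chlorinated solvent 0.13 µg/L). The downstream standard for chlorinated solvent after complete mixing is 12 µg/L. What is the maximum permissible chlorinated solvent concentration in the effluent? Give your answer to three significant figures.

At the limit, (Qr·Cr + Qe·Cₑ)/(Qr + Qe) = 12:
Cₑ = (2756·12 − 2540·0.1300) / 216.0 = 151.6 µg/L.

152 µg/L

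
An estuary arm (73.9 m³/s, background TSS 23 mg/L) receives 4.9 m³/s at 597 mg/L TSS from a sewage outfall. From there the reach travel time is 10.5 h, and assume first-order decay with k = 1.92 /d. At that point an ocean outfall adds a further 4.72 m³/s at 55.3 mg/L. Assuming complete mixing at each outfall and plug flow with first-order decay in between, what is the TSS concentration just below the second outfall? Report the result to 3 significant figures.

27.0 mg/L

Conservation of mass: C = (73.90·23.00 + 4.900·597.0) / 78.80 = 4625/78.80 = 58.69 mg/L; combined flow 78.80 m³/s.
Decay over the reach: 58.69·exp(−kt) = 58.69·0.4317 = 25.34 mg/L.
At the second outfall, C = (78.80·25.34 + 4.720·55.30) / (78.80 + 4.720) = 27.03 mg/L.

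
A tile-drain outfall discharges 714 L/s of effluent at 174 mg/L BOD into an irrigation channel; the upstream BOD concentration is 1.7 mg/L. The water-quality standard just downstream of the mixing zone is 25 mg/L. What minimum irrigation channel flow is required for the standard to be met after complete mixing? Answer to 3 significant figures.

Set C_mix = 25: (Q·1.700 + 714.0·174.0) / (Q + 714.0) = 25
→ Q = 714.0·(174.0 − 25)/(25 − 1.700) = 4566 L/s.

4570 L/s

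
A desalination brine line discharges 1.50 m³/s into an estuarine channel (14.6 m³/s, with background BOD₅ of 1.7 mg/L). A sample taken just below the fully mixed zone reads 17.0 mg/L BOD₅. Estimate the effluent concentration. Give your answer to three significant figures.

Mass balance: 14.60·1.700 + 1.500·Cₑ = 16.10·17.00
→ Cₑ = (16.10·17.00 − 14.60·1.700) / 1.500 = 165.9 mg/L.

166 mg/L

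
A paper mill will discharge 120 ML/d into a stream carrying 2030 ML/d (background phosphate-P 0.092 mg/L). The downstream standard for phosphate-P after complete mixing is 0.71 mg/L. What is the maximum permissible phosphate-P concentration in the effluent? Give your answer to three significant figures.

At the limit, (Qr·Cr + Qe·Cₑ)/(Qr + Qe) = 0.71:
Cₑ = (2150·0.71 − 2030·0.09200) / 120.0 = 11.16 mg/L.

11.2 mg/L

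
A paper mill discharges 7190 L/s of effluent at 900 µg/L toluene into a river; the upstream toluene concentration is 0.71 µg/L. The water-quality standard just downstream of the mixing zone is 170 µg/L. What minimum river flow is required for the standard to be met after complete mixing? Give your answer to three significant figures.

31000 L/s

Set C_mix = 170: (Q·0.7100 + 7190·900.0) / (Q + 7190) = 170
→ Q = 7190·(900.0 − 170)/(170 − 0.7100) = 31000 L/s.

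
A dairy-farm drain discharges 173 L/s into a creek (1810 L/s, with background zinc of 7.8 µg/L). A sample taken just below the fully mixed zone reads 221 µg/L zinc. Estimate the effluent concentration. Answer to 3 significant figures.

Mass balance: 1810·7.800 + 173.0·Cₑ = 1983·221.0
→ Cₑ = (1983·221.0 − 1810·7.800) / 173.0 = 2452 µg/L.

2450 µg/L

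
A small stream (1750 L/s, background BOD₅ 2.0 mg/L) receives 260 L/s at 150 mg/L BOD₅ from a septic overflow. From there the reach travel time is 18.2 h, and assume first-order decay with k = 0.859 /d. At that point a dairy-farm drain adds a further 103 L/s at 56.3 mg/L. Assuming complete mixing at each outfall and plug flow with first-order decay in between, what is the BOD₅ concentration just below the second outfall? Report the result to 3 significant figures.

13.2 mg/L

Mass balance: C = (1750·2.000 + 260.0·150.0) / 2010 = 42500/2010 = 21.14 mg/L; combined flow 2010 L/s.
Decay over the reach: 21.14·exp(−kt) = 21.14·0.5213 = 11.02 mg/L.
Second outfall: C = (2010·11.02 + 103.0·56.30)/2113 = 13.23 mg/L.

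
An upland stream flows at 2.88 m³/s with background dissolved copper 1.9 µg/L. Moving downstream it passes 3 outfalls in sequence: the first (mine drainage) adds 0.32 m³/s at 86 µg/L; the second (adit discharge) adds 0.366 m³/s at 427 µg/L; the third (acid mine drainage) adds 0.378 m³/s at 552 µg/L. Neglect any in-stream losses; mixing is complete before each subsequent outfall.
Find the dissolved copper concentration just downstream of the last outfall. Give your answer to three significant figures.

101 µg/L

Below outfall 1: Q → 3.200 m³/s, C = (2.880·1.900 + 0.3200·86.00)/3.200 = 10.31 µg/L.
Below outfall 2: Q → 3.566 m³/s, C = (3.200·10.31 + 0.3660·427.0)/3.566 = 53.08 µg/L.
Below outfall 3: Q → 3.944 m³/s, C = (3.566·53.08 + 0.3780·552.0)/3.944 = 100.9 µg/L.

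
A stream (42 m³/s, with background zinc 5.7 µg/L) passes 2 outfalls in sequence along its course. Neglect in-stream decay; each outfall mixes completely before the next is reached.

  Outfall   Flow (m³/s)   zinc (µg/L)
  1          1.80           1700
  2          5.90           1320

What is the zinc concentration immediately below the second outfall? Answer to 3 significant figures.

After outfall 1: Q = 42.00 + 1.800 = 43.80 m³/s; C = (42.00·5.700 + 1.800·1700)/43.80 = 75.33 µg/L.
After outfall 2: Q = 43.80 + 5.900 = 49.70 m³/s; C = (43.80·75.33 + 5.900·1320)/49.70 = 223.1 µg/L.

223 µg/L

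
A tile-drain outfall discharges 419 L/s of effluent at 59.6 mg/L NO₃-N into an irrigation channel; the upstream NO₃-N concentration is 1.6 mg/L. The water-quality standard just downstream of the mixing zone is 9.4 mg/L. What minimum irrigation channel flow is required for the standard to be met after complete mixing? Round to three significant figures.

Set C_mix = 9.4: (Q·1.600 + 419.0·59.60) / (Q + 419.0) = 9.4
→ Q = 419.0·(59.60 − 9.4)/(9.4 − 1.600) = 2697 L/s.

2700 L/s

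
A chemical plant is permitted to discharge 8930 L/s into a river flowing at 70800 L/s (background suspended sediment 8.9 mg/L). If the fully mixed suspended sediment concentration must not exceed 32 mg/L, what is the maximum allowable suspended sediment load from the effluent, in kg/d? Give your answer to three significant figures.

166000 kg/d

Mass balance at the limit: 70800·8.900 + 8930·Cₑ = 79730·32 → Cₑ = 215.1 mg/L.
8930 L/s = 8.930 m³/s. Load = 8.930 m³/s × 215.1 g/m³ × 86 400 s/d = 166000 kg/d.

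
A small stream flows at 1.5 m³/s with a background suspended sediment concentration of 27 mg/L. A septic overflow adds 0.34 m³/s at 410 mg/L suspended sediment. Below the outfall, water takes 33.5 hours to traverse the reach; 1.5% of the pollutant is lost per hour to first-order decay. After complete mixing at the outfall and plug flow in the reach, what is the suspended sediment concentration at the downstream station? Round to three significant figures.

After mixing, C = (1.500·27.00 + 0.3400·410.0) / 1.840 = 179.9/1.840 = 97.77 mg/L.
1.5%/h lost → k = −ln(1 − 0.015) = 0.01511 h⁻¹.
First-order decay: C = 97.77·exp(−k·t) = 97.77·0.6027 = 58.93 mg/L.

58.9 mg/L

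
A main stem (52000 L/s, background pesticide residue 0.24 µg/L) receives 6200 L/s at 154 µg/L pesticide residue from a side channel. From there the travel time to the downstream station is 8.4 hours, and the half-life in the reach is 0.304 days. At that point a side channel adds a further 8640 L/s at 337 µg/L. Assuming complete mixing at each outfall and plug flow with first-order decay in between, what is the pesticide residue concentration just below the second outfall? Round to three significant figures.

50.1 µg/L

Mixed concentration C = ΣQC/ΣQ = (52000·0.2400 + 6200·154.0) / 58200 = 967300/58200 = 16.62 µg/L; combined flow 58200 L/s.
Half-life 0.304 d → k = ln 2 / 0.304 = 2.280 d⁻¹.
Decay over the reach: 16.62·exp(−kt) = 16.62·0.4502 = 7.483 µg/L.
At the second outfall, C = (58200·7.483 + 8640·337.0) / (58200 + 8640) = 50.08 µg/L.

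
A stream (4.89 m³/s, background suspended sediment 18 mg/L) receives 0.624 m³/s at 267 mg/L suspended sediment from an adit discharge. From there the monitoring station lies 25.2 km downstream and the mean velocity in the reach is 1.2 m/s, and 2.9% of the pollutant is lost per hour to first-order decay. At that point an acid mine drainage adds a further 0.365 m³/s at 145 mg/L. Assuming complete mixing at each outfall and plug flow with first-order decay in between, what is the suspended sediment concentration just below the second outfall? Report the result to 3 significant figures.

After mixing, C = (4.890·18.00 + 0.6240·267.0) / 5.514 = 254.6/5.514 = 46.18 mg/L; combined flow 5.514 m³/s.
Travel time t = 25.2·1000 / 1.2 = 21000 s = 5.833 h.
2.9%/h lost → k = −ln(1 − 0.029) = 0.02943 h⁻¹.
After decay, C = 46.18 × e^(−kt) = 46.18 × 0.8423 = 38.89 mg/L.
Second outfall: C = (5.514·38.89 + 0.3650·145.0)/5.879 = 45.48 mg/L.

45.5 mg/L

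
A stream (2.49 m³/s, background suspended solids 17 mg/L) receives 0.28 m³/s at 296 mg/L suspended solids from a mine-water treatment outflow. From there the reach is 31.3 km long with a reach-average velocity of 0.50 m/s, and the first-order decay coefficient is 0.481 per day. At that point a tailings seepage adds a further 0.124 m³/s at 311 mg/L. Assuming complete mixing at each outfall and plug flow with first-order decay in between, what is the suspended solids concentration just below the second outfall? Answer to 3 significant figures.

43.9 mg/L

Conservation of mass: C = (2.490·17.00 + 0.2800·296.0) / 2.770 = 125.2/2.770 = 45.20 mg/L; combined flow 2.770 m³/s.
Travel time t = 31.3·1000 / 0.50 = 62600 s = 17.39 h.
Decay over the reach: 45.20·exp(−kt) = 45.20·0.7057 = 31.90 mg/L.
At the second outfall, C = (2.770·31.90 + 0.1240·311.0) / (2.770 + 0.1240) = 43.86 mg/L.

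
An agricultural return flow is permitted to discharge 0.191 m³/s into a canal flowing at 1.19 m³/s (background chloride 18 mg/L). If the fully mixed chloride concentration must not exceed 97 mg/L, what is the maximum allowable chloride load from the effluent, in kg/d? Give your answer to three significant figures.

Mass balance at the limit: 1.190·18.00 + 0.1910·Cₑ = 1.381·97 → Cₑ = 589.2 mg/L.
Load = 0.1910 m³/s × 589.2 g/m³ × 86 400 s/d = 9723 kg/d.

9720 kg/d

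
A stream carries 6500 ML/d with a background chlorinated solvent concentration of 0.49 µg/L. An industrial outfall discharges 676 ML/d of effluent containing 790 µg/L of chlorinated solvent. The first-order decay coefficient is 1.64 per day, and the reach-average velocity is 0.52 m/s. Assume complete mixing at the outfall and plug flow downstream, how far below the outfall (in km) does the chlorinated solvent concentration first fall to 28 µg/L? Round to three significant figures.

26.9 km

Mixed concentration C = ΣQC/ΣQ = (6500·0.4900 + 676.0·790.0) / 7176 = 537200/7176 = 74.86 µg/L.
Set 74.86·exp(−k·t) = 28 → t = ln(74.86/28)/k = 51810 s = 14.39 h.
Distance = v·t = 0.52·51810 = 26940 m = 26.94 km.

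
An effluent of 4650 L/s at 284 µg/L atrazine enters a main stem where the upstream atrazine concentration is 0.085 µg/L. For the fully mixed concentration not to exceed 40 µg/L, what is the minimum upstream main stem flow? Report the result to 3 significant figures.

Set C_mix = 40: (Q·0.08500 + 4650·284.0) / (Q + 4650) = 40
→ Q = 4650·(284.0 − 40)/(40 − 0.08500) = 28430 L/s.

28400 L/s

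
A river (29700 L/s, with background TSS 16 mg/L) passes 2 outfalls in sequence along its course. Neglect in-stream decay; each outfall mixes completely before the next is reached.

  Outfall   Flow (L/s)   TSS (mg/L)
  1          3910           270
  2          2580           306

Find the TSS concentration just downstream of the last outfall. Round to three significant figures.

After outfall 1: Q = 29700 + 3910 = 33610 L/s; C = (29700·16.00 + 3910·270.0)/33610 = 45.55 mg/L.
After outfall 2: Q = 33610 + 2580 = 36190 L/s; C = (33610·45.55 + 2580·306.0)/36190 = 64.12 mg/L.

64.1 mg/L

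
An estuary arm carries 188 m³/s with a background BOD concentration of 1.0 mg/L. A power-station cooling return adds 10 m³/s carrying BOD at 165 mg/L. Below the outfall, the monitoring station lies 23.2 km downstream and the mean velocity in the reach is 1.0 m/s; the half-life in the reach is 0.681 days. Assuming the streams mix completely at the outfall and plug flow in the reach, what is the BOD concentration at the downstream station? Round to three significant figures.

7.06 mg/L

Mass balance: C = (188.0·1.000 + 10.00·165.0) / 198.0 = 1838/198.0 = 9.283 mg/L.
Travel time t = 23.2·1000 / 1.0 = 23200 s = 6.444 h.
Half-life 0.681 d → k = ln 2 / 0.681 = 1.018 d⁻¹.
First-order decay: C = 9.283·exp(−k·t) = 9.283·0.7609 = 7.063 mg/L.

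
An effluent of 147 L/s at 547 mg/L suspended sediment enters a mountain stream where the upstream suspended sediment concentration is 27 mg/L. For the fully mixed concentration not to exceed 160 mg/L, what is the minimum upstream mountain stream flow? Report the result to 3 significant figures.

Set C_mix = 160: (Q·27.00 + 147.0·547.0) / (Q + 147.0) = 160
→ Q = 147.0·(547.0 − 160)/(160 − 27.00) = 427.7 L/s.

428 L/s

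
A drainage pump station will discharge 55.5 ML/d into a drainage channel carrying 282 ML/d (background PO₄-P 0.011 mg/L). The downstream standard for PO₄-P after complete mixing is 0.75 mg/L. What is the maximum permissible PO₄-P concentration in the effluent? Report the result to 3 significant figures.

At the limit, (Qr·Cr + Qe·Cₑ)/(Qr + Qe) = 0.75:
Cₑ = (337.5·0.75 − 282.0·0.01100) / 55.50 = 4.505 mg/L.

4.50 mg/L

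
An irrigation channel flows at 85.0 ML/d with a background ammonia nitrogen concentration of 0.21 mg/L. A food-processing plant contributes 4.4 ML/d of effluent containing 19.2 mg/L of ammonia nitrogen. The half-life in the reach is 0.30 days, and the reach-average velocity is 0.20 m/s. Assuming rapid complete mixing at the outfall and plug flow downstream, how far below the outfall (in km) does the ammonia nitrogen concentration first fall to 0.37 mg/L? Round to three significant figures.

8.45 km

Conservation of mass: C = (85.00·0.2100 + 4.400·19.20) / 89.40 = 102.3/89.40 = 1.145 mg/L.
Half-life 0.30 d → k = ln 2 / 0.30 = 2.310 d⁻¹.
Set 1.145·exp(−k·t) = 0.37 → t = ln(1.145/0.37)/k = 42230 s = 11.73 h.
Distance = v·t = 0.20·42230 = 8446 m = 8.446 km.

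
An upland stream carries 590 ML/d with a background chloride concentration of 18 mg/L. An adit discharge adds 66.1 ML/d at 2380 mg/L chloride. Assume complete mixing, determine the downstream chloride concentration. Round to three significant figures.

Mass balance: C = (590.0·18.00 + 66.10·2380) / 656.1 = 167900/656.1 = 256.0 mg/L.

256 mg/L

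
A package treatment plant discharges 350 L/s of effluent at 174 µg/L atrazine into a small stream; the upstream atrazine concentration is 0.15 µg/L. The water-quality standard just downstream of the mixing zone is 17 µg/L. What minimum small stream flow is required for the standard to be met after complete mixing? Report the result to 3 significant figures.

3260 L/s

Set C_mix = 17: (Q·0.1500 + 350.0·174.0) / (Q + 350.0) = 17
→ Q = 350.0·(174.0 − 17)/(17 − 0.1500) = 3261 L/s.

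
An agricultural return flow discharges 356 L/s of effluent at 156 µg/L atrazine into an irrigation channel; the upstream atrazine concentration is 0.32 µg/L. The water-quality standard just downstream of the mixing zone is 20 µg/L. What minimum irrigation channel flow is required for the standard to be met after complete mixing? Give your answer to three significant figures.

Set C_mix = 20: (Q·0.3200 + 356.0·156.0) / (Q + 356.0) = 20
→ Q = 356.0·(156.0 − 20)/(20 − 0.3200) = 2460 L/s.

2460 L/s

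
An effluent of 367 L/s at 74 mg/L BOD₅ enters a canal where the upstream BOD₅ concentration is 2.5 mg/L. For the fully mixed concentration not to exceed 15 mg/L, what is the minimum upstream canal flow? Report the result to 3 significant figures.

1730 L/s

Set C_mix = 15: (Q·2.500 + 367.0·74.00) / (Q + 367.0) = 15
→ Q = 367.0·(74.00 − 15)/(15 − 2.500) = 1732 L/s.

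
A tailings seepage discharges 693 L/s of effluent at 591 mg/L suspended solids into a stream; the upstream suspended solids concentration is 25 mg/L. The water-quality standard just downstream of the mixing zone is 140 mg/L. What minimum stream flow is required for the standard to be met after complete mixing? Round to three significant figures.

Set C_mix = 140: (Q·25.00 + 693.0·591.0) / (Q + 693.0) = 140
→ Q = 693.0·(591.0 − 140)/(140 − 25.00) = 2718 L/s.

2720 L/s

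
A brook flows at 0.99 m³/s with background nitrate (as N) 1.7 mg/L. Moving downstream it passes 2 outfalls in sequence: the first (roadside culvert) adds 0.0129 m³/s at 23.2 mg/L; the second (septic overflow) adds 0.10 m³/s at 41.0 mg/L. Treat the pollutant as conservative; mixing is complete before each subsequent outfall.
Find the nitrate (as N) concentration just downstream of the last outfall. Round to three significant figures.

5.51 mg/L

Outfall 1: combined Q = 1.003 m³/s; C = (0.9900·1.700 + 0.01290·23.20)/1.003 = 1.977 mg/L.
Outfall 2: combined Q = 1.103 m³/s; C = (1.003·1.977 + 0.1000·41.00)/1.103 = 5.515 mg/L.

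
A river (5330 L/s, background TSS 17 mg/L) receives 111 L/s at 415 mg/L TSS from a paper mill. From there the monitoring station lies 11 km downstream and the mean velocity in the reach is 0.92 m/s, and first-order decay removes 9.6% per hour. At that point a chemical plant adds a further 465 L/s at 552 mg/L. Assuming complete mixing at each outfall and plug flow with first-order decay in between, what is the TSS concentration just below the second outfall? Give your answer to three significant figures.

After mixing, C = (5330·17.00 + 111.0·415.0) / 5441 = 136700/5441 = 25.12 mg/L; combined flow 5441 L/s.
Travel time t = 11·1000 / 0.92 = 11960 s = 3.321 h.
9.6%/h lost → k = −ln(1 − 0.096) = 0.1009 h⁻¹.
After decay, C = 25.12 × e^(−kt) = 25.12 × 0.7152 = 17.97 mg/L.
Second outfall: C = (5441·17.97 + 465.0·552.0)/5906 = 60.01 mg/L.

60.0 mg/L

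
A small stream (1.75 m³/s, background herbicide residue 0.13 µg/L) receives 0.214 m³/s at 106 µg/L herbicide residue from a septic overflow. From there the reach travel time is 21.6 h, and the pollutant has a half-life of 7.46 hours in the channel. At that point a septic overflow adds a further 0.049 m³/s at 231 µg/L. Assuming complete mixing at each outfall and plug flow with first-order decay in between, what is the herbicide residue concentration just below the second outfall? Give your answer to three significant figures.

7.15 µg/L

Mass balance: C = (1.750·0.1300 + 0.2140·106.0) / 1.964 = 22.91/1.964 = 11.67 µg/L; combined flow 1.964 m³/s.
Half-life 7.46 h → k = ln 2 / 7.46 = 0.09292 h⁻¹ = 2.230 d⁻¹.
Applying C = C₀e^(−kt): 11.67 × 0.1344 = 1.568 µg/L.
Second outfall: C = (1.964·1.568 + 0.04900·231.0)/2.013 = 7.153 µg/L.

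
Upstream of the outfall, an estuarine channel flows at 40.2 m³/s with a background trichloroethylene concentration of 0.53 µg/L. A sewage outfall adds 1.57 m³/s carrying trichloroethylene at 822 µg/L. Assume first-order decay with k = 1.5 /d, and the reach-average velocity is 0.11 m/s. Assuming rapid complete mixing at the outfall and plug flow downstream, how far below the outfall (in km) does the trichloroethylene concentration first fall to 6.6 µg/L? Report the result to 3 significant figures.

9.88 km

Flow-weighted average: C = (40.20·0.5300 + 1.570·822.0) / 41.77 = 1312/41.77 = 31.41 µg/L.
Set 31.41·exp(−k·t) = 6.6 → t = ln(31.41/6.6)/k = 89850 s = 24.96 h.
Distance = v·t = 0.11·89850 = 9884 m = 9.884 km.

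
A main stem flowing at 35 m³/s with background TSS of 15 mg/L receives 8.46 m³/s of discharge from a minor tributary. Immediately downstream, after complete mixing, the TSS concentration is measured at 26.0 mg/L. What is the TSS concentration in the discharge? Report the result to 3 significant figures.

Mass balance: 35.00·15.00 + 8.460·Cₑ = 43.46·26.00
→ Cₑ = (43.46·26.00 − 35.00·15.00) / 8.460 = 71.51 mg/L.

71.5 mg/L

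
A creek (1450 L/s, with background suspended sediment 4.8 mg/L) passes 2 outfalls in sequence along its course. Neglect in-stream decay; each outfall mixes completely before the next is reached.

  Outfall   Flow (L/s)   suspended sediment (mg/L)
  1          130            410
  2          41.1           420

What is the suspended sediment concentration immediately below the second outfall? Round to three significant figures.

Outfall 1: combined Q = 1580 L/s; C = (1450·4.800 + 130.0·410.0)/1580 = 38.14 mg/L.
Outfall 2: combined Q = 1621 L/s; C = (1580·38.14 + 41.10·420.0)/1621 = 47.82 mg/L.

47.8 mg/L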